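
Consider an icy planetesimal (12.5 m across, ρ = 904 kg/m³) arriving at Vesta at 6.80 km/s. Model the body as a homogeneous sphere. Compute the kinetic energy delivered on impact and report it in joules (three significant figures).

E ≈ 2.14 × 10^13 J

v = 6800 m/s.
Mass m = (π/6) ρ d³ = (π/6) × 904 × (12.5)³ = 9.245 × 10^5 kg
E = ½ m v² = 0.5 × 9.245 × 10^5 × (6800)² = 2.137 × 10^13 J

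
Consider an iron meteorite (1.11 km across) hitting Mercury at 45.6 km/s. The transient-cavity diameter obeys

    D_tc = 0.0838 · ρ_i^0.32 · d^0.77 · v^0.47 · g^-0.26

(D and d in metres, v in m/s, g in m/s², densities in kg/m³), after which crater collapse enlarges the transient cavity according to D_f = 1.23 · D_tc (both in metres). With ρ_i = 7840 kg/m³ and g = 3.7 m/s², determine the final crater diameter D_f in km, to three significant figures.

In SI: d = 1110 m, v = 45600 m/s.
ρ_i^0.32 = 7840^0.32 = 17.63
d^0.77 = 1110^0.77 = 221.3
v^0.47 = 45600^0.47 = 154.8
g^-0.26 = 3.7^-0.26 = 0.7117
D_tc = 0.0838 × 17.63 × 221.3 × 154.8 × 0.7117 = 36020 m
D_f = 1.23 × 36020 = 44305 m
     = 44.30 km

D_f ≈ 44.3 km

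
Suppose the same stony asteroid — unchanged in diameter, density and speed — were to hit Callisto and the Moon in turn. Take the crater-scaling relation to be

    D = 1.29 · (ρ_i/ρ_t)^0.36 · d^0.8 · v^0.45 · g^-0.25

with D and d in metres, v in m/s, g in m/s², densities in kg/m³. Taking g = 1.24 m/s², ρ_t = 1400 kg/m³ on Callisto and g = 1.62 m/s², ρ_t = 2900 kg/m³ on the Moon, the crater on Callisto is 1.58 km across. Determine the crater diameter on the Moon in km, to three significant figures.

The impactor-only factors (d, v, ρ_i) cancel in the ratio, leaving D_Moon/D_Callisto = (g_Moon/g_Callisto)^-0.25 · (ρ_t,Callisto/ρ_t,Moon)^0.36.
(1.62/1.24)^-0.25 = 1.306^-0.25 = 0.9354
(1400/2900)^0.36 = 0.4828^0.36 = 0.7694
Ratio = 0.9354 × 0.7694 = 0.7197
D_Moon = 0.7197 × 1.58 km = 1.14 km

D ≈ 1.14 km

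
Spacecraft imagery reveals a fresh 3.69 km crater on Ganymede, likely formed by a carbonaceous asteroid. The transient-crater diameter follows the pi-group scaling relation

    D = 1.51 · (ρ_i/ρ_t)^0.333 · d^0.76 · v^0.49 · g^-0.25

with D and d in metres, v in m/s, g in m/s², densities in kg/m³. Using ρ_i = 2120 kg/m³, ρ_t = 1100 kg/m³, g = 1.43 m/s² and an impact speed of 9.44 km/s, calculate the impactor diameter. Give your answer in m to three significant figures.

d ≈ 66.3 m

Rearranging for d: d = [D / (1.51 · (2120/1100)^0.333 · 9440^0.49 · 1.43^-0.25)]^(1/0.76).
D = 3690 m.
(2120/1100)^0.333 = 1.244
9440^0.49 = 88.66
1.43^-0.25 = 0.9145
Denominator = 1.51 × 1.244 × 88.66 × 0.9145 = 152.3
D / 152.3 = 3690 / 152.3 = 24.23
d = 24.23^(1/0.76) = 24.23^1.3158 = 66.30 m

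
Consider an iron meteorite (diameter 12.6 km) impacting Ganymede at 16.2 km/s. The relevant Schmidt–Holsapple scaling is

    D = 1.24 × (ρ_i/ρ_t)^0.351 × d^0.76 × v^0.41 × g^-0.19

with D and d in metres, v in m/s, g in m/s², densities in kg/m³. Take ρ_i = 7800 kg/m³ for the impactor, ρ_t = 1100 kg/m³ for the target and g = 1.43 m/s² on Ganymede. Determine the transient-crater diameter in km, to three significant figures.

D ≈ 160 km

In SI units: d = 12600 m, v = 16200 m/s.
(ρ_i/ρ_t)^0.351 = (7800/1100)^0.351 = 1.989
d^0.76 = 12600^0.76 = 1307
v^0.41 = 16200^0.41 = 53.20
g^-0.19 = 1.43^-0.19 = 0.9343
D = 1.24 × 1.989 × 1307 × 53.20 × 0.9343 = 1.602 × 10^5 m
   = 160.2 km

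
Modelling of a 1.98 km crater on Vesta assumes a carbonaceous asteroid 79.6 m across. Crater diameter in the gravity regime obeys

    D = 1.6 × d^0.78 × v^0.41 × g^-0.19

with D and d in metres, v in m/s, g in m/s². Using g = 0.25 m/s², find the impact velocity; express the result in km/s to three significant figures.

v ≈ 4.44 km/s

Rearranging for v: v = [D / (1.6 · 79.6^0.78 · 0.25^-0.19)]^(1/0.41).
D = 1980 m.
79.6^0.78 = 30.39
0.25^-0.19 = 1.301
Denominator = 1.6 × 30.39 × 1.301 = 63.26
D / 63.26 = 1980 / 63.26 = 31.30
v = 31.30^(1/0.41) = 31.30^2.439 = 4443 m/s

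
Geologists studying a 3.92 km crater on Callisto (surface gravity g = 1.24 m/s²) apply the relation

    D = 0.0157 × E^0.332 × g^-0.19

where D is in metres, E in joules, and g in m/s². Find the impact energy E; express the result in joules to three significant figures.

Rearranging: E = [D / (0.0157 · g^-0.19)]^(1/0.332).
D = 3920 m.
g^-0.19 = 1.24^-0.19 = 0.9600
D / (0.0157 × 0.9600) = 3920 / (0.01507) = 2.601 × 10^5
E = (2.601 × 10^5)^3.012 = 2.044 × 10^16 J

E ≈ 2.04 × 10^16 J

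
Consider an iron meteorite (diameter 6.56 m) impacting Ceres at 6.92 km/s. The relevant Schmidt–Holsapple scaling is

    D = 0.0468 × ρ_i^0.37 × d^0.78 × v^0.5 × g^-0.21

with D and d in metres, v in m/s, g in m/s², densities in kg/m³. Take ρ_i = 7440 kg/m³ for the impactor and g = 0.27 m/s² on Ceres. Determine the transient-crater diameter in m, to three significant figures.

D ≈ 602 m

In SI units: v = 6920 m/s.
ρ_i^0.37 = 7440^0.37 = 27.07
d^0.78 = 6.56^0.78 = 4.337
v^0.5 = 6920^0.5 = 83.19
g^-0.21 = 0.27^-0.21 = 1.316
D = 0.0468 × 27.07 × 4.337 × 83.19 × 1.316 = 601.5 m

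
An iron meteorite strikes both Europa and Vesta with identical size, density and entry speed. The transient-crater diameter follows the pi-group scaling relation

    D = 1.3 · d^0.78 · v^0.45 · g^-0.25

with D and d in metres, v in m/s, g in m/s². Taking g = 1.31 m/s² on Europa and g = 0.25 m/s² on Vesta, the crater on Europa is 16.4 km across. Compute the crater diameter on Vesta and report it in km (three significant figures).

D ≈ 24.8 km

All impactor-dependent factors cancel in the ratio, leaving D_Vesta/D_Europa = (g_Vesta/g_Europa)^-0.25.
(0.25/1.31)^-0.25 = 0.1908^-0.25 = 1.513
D_Vesta = 1.513 × 16.4 km = 24.8 km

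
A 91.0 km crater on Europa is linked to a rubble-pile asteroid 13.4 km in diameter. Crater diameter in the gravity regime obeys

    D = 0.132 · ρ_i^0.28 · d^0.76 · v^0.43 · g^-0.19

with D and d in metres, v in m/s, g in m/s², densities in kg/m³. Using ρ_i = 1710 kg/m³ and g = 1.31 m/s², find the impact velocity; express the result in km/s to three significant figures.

Rearranging for v: v = [D / (0.132 · 1710^0.28 · 13400^0.76 · 1.31^-0.19)]^(1/0.43).
D = 91000 m.
1710^0.28 = 8.040
13400^0.76 = 1370
1.31^-0.19 = 0.9500
Denominator = 0.132 × 8.040 × 1370 × 0.9500 = 1381
D / 1381 = 91000 / 1381 = 65.89
v = 65.89^(1/0.43) = 65.89^2.3256 = 16976 m/s

v ≈ 17.0 km/s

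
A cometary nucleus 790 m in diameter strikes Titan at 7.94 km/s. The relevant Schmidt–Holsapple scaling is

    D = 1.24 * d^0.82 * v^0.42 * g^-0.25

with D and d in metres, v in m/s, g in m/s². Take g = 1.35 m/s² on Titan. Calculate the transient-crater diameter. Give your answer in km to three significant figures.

In SI units: v = 7940 m/s.
d^0.82 = 790^0.82 = 237.7
v^0.42 = 7940^0.42 = 43.44
g^-0.25 = 1.35^-0.25 = 0.9277
D = 1.24 × 237.7 × 43.44 × 0.9277 = 11878 m
   = 11.88 km

D ≈ 11.9 km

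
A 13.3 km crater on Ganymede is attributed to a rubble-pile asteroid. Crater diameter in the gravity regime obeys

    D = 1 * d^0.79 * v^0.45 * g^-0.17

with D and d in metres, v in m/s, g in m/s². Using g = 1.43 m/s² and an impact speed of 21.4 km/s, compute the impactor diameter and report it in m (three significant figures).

Rearranging for d: d = [D / (1 · 21400^0.45 · 1.43^-0.17)]^(1/0.79).
D = 13300 m.
21400^0.45 = 88.86
1.43^-0.17 = 0.9410
Denominator = 1 × 88.86 × 0.9410 = 83.62
D / 83.62 = 13300 / 83.62 = 159.1
d = 159.1^(1/0.79) = 159.1^1.2658 = 612.2 m

d ≈ 612 m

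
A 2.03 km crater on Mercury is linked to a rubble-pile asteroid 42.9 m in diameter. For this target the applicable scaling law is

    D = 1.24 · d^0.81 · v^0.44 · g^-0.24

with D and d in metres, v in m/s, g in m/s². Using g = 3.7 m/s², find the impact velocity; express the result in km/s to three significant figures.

Rearranging for v: v = [D / (1.24 · 42.9^0.81 · 3.7^-0.24)]^(1/0.44).
D = 2030 m.
42.9^0.81 = 21.00
3.7^-0.24 = 0.7305
Denominator = 1.24 × 21.00 × 0.7305 = 19.02
D / 19.02 = 2030 / 19.02 = 106.7
v = 106.7^(1/0.44) = 106.7^2.2727 = 40683 m/s

v ≈ 40.7 km/s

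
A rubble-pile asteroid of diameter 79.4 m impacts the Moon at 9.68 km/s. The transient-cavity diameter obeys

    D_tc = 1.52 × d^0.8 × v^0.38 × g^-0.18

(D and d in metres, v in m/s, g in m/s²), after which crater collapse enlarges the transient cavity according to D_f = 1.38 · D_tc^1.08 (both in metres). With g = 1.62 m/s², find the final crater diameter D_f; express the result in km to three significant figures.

v = 9680 m/s.
d^0.8 = 79.4^0.8 = 33.10
v^0.38 = 9680^0.38 = 32.71
g^-0.18 = 1.62^-0.18 = 0.9168
D_tc = 1.52 × 33.10 × 32.71 × 0.9168 = 1509 m
D_f = 1.38 × (1509)^1.08 = 3740 m
     = 3.740 km

D_f ≈ 3.74 km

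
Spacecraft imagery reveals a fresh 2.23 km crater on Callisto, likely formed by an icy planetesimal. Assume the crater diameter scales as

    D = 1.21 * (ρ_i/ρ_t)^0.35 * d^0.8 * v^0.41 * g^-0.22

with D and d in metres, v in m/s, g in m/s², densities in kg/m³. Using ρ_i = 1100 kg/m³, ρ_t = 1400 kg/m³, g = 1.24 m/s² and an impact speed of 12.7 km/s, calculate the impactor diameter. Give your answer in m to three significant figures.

d ≈ 112 m

Rearranging for d: d = [D / (1.21 · (1100/1400)^0.35 · 12700^0.41 · 1.24^-0.22)]^(1/0.8).
D = 2230 m.
(1100/1400)^0.35 = 0.9191
12700^0.41 = 48.15
1.24^-0.22 = 0.9538
Denominator = 1.21 × 0.9191 × 48.15 × 0.9538 = 51.07
D / 51.07 = 2230 / 51.07 = 43.67
d = 43.67^(1/0.8) = 43.67^1.25 = 112.3 m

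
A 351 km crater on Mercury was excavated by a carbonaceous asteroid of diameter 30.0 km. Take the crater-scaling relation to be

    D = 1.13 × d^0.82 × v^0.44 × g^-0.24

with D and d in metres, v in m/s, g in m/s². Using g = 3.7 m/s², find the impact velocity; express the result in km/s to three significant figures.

Rearranging for v: v = [D / (1.13 · 30000^0.82 · 3.7^-0.24)]^(1/0.44).
D = 351000 m.
30000^0.82 = 4691
3.7^-0.24 = 0.7305
Denominator = 1.13 × 4691 × 0.7305 = 3872
D / 3872 = 351000 / 3872 = 90.65
v = 90.65^(1/0.44) = 90.65^2.2727 = 28087 m/s

v ≈ 28.1 km/s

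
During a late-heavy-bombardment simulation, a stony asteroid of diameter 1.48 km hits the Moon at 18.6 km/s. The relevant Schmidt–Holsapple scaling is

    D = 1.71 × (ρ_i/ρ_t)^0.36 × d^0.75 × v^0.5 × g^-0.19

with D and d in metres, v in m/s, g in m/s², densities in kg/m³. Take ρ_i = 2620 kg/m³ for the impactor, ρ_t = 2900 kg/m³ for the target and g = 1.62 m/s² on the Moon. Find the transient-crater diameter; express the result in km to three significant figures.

In SI units: d = 1480 m, v = 18600 m/s.
(ρ_i/ρ_t)^0.36 = (2620/2900)^0.36 = 0.9641
d^0.75 = 1480^0.75 = 238.6
v^0.5 = 18600^0.5 = 136.4
g^-0.19 = 1.62^-0.19 = 0.9124
D = 1.71 × 0.9641 × 238.6 × 136.4 × 0.9124 = 48954 m
   = 48.95 km

D ≈ 49.0 km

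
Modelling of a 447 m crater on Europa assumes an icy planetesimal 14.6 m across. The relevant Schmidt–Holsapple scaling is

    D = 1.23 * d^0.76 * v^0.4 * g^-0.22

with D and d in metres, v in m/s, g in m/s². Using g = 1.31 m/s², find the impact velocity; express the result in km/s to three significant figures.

v ≈ 17.9 km/s

Rearranging for v: v = [D / (1.23 · 14.6^0.76 · 1.31^-0.22)]^(1/0.4).
14.6^0.76 = 7.672
1.31^-0.22 = 0.9423
Denominator = 1.23 × 7.672 × 0.9423 = 8.892
D / 8.892 = 447 / 8.892 = 50.27
v = 50.27^(1/0.4) = 50.27^2.5 = 17917 m/s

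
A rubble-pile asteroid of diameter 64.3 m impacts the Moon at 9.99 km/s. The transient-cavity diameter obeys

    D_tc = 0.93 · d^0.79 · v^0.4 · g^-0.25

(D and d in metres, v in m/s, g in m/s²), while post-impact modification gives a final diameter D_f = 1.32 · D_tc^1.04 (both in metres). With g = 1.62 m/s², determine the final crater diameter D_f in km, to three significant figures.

v = 9990 m/s.
d^0.79 = 64.3^0.79 = 26.82
v^0.4 = 9990^0.4 = 39.79
g^-0.25 = 1.62^-0.25 = 0.8864
D_tc = 0.93 × 26.82 × 39.79 × 0.8864 = 879.7 m
D_f = 1.32 × (879.7)^1.04 = 1523 m
     = 1.523 km

D_f ≈ 1.52 km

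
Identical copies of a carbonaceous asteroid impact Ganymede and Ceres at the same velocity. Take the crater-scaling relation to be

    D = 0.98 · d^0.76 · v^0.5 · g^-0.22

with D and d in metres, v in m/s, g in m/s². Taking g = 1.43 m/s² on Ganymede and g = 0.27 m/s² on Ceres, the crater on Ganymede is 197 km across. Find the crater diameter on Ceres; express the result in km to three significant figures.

All impactor-dependent factors cancel in the ratio, leaving D_Ceres/D_Ganymede = (g_Ceres/g_Ganymede)^-0.22.
(0.27/1.43)^-0.22 = 0.1888^-0.22 = 1.443
D_Ceres = 1.443 × 197 km = 284 km

D ≈ 284 km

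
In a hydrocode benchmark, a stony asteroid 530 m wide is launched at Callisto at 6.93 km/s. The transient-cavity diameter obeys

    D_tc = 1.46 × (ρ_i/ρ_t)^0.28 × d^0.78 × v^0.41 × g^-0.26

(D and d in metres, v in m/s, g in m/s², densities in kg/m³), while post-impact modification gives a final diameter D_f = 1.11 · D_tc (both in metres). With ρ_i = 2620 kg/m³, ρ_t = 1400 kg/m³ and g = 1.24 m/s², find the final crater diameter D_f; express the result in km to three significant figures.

v = 6930 m/s.
(ρ_i/ρ_t)^0.28 = (2620/1400)^0.28 = 1.192
d^0.78 = 530^0.78 = 133.3
v^0.41 = 6930^0.41 = 37.56
g^-0.26 = 1.24^-0.26 = 0.9456
D_tc = 1.46 × 1.192 × 133.3 × 37.56 × 0.9456 = 8239 m
D_f = 1.11 × 8239 = 9145 m
     = 9.145 km

D_f ≈ 9.15 km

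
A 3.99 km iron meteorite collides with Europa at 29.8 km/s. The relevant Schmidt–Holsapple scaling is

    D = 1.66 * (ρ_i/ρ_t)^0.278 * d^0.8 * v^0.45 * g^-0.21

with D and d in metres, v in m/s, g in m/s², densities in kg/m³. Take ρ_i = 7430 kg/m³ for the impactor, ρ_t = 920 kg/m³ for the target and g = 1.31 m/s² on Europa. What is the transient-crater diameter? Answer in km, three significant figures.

D ≈ 220 km

In SI units: d = 3990 m, v = 29800 m/s.
(ρ_i/ρ_t)^0.278 = (7430/920)^0.278 = 1.787
d^0.8 = 3990^0.8 = 759.9
v^0.45 = 29800^0.45 = 103.1
g^-0.21 = 1.31^-0.21 = 0.9449
D = 1.66 × 1.787 × 759.9 × 103.1 × 0.9449 = 2.196 × 10^5 m
   = 219.6 km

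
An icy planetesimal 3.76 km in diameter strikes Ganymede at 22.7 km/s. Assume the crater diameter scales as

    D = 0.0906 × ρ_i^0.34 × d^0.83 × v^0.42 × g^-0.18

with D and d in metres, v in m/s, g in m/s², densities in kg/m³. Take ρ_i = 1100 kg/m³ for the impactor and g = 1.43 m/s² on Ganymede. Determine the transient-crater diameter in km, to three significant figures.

In SI units: d = 3760 m, v = 22700 m/s.
ρ_i^0.34 = 1100^0.34 = 10.82
d^0.83 = 3760^0.83 = 927.7
v^0.42 = 22700^0.42 = 67.54
g^-0.18 = 1.43^-0.18 = 0.9376
D = 0.0906 × 10.82 × 927.7 × 67.54 × 0.9376 = 57589 m
   = 57.59 km

D ≈ 57.6 km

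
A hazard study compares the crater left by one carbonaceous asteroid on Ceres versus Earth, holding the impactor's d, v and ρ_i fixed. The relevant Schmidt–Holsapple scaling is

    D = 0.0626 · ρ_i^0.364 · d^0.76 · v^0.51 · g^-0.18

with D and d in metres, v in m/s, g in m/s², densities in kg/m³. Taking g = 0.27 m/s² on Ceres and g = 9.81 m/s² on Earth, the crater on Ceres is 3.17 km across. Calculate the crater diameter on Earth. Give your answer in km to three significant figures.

All impactor-dependent factors cancel in the ratio, leaving D_Earth/D_Ceres = (g_Earth/g_Ceres)^-0.18.
(9.81/0.27)^-0.18 = 36.33^-0.18 = 0.5238
D_Earth = 0.5238 × 3.17 km = 1.66 km

D ≈ 1.66 km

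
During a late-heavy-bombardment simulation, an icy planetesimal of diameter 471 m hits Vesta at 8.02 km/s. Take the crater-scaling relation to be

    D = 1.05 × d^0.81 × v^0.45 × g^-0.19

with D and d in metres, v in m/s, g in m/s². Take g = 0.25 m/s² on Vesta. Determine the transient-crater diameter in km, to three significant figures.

D ≈ 11.4 km

In SI units: v = 8020 m/s.
d^0.81 = 471^0.81 = 146.3
v^0.45 = 8020^0.45 = 57.13
g^-0.19 = 0.25^-0.19 = 1.301
D = 1.05 × 146.3 × 57.13 × 1.301 = 11418 m
   = 11.42 km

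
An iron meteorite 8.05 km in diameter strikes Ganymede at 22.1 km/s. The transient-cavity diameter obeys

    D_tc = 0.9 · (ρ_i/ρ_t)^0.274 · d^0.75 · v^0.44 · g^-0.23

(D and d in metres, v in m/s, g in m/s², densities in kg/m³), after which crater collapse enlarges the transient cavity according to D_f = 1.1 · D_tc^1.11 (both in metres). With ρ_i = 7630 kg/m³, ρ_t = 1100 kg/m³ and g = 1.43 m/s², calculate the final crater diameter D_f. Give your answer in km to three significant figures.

In SI: d = 8050 m, v = 22100 m/s.
(ρ_i/ρ_t)^0.274 = (7630/1100)^0.274 = 1.700
d^0.75 = 8050^0.75 = 849.9
v^0.44 = 22100^0.44 = 81.57
g^-0.23 = 1.43^-0.23 = 0.9210
D_tc = 0.9 × 1.700 × 849.9 × 81.57 × 0.9210 = 97690 m
D_f = 1.1 × (97690)^1.11 = 3.803 × 10^5 m
     = 380.3 km

D_f ≈ 380 km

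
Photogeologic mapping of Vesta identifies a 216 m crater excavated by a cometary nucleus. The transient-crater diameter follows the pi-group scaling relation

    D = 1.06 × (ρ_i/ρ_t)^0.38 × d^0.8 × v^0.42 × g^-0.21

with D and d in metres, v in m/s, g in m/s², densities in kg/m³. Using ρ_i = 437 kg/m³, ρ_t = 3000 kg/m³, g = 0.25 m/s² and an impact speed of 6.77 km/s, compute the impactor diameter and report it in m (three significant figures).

Rearranging for d: d = [D / (1.06 · (437/3000)^0.38 · 6770^0.42 · 0.25^-0.21)]^(1/0.8).
(437/3000)^0.38 = 0.4809
6770^0.42 = 40.63
0.25^-0.21 = 1.338
Denominator = 1.06 × 0.4809 × 40.63 × 1.338 = 27.71
D / 27.71 = 216 / 27.71 = 7.795
d = 7.795^(1/0.8) = 7.795^1.25 = 13.02 m

d ≈ 13.0 m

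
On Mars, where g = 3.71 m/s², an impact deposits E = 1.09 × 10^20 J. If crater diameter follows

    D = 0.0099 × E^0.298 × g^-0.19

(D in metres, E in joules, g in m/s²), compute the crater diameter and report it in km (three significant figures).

D ≈ 7.22 km

E^0.298 = (1.09 × 10^20)^0.298 = 9.357 × 10^5
g^-0.19 = 3.71^-0.19 = 0.7795
D = 0.0099 × 9.357 × 10^5 × 0.7795 = 7221 m
   = 7.221 km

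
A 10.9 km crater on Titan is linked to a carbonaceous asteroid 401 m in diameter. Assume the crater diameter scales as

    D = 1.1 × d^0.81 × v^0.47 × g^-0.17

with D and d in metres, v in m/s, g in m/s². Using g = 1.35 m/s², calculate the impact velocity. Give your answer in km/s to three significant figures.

Rearranging for v: v = [D / (1.1 · 401^0.81 · 1.35^-0.17)]^(1/0.47).
D = 10900 m.
401^0.81 = 128.4
1.35^-0.17 = 0.9503
Denominator = 1.1 × 128.4 × 0.9503 = 134.2
D / 134.2 = 10900 / 134.2 = 81.22
v = 81.22^(1/0.47) = 81.22^2.1277 = 11566 m/s

v ≈ 11.6 km/s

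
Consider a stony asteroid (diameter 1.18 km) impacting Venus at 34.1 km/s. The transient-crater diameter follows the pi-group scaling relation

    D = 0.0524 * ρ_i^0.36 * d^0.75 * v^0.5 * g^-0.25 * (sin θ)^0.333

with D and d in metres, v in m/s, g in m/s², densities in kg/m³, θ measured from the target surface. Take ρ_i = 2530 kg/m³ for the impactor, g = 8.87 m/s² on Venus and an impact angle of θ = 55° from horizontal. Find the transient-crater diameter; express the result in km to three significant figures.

D ≈ 17.7 km

In SI units: d = 1180 m, v = 34100 m/s.
ρ_i^0.36 = 2530^0.36 = 16.79
d^0.75 = 1180^0.75 = 201.3
v^0.5 = 34100^0.5 = 184.7
g^-0.25 = 8.87^-0.25 = 0.5795
(sin 55°)^0.333 = 0.8192^0.333 = 0.9357
D = 0.0524 × 16.79 × 201.3 × 184.7 × 0.5795 × 0.9357 = 17737 m
   = 17.74 km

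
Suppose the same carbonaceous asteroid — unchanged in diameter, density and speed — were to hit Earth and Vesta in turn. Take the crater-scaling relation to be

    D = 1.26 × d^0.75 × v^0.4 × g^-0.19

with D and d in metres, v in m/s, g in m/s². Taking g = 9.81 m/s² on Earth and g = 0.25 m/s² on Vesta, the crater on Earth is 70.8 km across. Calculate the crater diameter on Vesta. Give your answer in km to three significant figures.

D ≈ 142 km

All impactor-dependent factors cancel in the ratio, leaving D_Vesta/D_Earth = (g_Vesta/g_Earth)^-0.19.
(0.25/9.81)^-0.19 = 0.02548^-0.19 = 2.008
D_Vesta = 2.008 × 70.8 km = 142 km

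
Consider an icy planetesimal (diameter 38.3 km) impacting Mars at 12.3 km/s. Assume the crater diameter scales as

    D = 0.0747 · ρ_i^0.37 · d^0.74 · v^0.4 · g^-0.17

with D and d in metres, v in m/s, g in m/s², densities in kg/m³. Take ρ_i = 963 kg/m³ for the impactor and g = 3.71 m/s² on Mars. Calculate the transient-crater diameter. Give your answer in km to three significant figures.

D ≈ 80.9 km

In SI units: d = 38300 m, v = 12300 m/s.
ρ_i^0.37 = 963^0.37 = 12.70
d^0.74 = 38300^0.74 = 2464
v^0.4 = 12300^0.4 = 43.25
g^-0.17 = 3.71^-0.17 = 0.8002
D = 0.0747 × 12.70 × 2464 × 43.25 × 0.8002 = 80900 m
   = 80.90 km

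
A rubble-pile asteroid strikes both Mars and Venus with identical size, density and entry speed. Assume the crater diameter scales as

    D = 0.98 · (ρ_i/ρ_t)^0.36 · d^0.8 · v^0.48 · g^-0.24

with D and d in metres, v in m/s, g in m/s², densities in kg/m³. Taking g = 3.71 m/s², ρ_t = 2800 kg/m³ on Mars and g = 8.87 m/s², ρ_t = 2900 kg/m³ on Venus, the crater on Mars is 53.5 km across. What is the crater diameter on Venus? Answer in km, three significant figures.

D ≈ 42.9 km

The impactor-only factors (d, v, ρ_i) cancel in the ratio, leaving D_Venus/D_Mars = (g_Venus/g_Mars)^-0.24 · (ρ_t,Mars/ρ_t,Venus)^0.36.
(8.87/3.71)^-0.24 = 2.391^-0.24 = 0.8112
(2800/2900)^0.36 = 0.9655^0.36 = 0.9874
Ratio = 0.8112 × 0.9874 = 0.8010
D_Venus = 0.8010 × 53.5 km = 42.9 km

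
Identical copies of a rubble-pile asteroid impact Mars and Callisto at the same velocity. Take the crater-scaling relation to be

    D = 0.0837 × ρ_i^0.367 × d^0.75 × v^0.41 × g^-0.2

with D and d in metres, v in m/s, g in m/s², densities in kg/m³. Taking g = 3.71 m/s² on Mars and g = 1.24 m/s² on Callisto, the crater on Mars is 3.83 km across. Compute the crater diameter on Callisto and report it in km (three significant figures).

D ≈ 4.77 km

All impactor-dependent factors cancel in the ratio, leaving D_Callisto/D_Mars = (g_Callisto/g_Mars)^-0.2.
(1.24/3.71)^-0.2 = 0.3342^-0.2 = 1.245
D_Callisto = 1.245 × 3.83 km = 4.77 km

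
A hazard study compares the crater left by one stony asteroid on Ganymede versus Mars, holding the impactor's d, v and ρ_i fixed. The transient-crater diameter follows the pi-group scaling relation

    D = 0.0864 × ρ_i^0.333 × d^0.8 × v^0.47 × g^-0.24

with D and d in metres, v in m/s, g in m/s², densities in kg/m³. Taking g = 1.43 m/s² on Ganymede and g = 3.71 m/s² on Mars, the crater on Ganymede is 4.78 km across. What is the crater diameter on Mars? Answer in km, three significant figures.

D ≈ 3.80 km

All impactor-dependent factors cancel in the ratio, leaving D_Mars/D_Ganymede = (g_Mars/g_Ganymede)^-0.24.
(3.71/1.43)^-0.24 = 2.594^-0.24 = 0.7955
D_Mars = 0.7955 × 4.78 km = 3.80 km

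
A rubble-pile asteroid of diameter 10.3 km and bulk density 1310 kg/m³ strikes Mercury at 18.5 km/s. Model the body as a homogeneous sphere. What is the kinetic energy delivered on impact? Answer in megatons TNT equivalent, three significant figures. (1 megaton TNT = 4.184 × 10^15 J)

E ≈ 3.07 × 10^7 Mt TNT

d = 10300 m; v = 18500 m/s.
Mass m = (π/6) ρ d³ = (π/6) × 1310 × (10300)³ = 7.495 × 10^14 kg
E = ½ m v² = 0.5 × 7.495 × 10^14 × (18500)² = 1.283 × 10^23 J
   = 1.283 × 10^23 / 4.184×10^15 = 3.066 × 10^7 Mt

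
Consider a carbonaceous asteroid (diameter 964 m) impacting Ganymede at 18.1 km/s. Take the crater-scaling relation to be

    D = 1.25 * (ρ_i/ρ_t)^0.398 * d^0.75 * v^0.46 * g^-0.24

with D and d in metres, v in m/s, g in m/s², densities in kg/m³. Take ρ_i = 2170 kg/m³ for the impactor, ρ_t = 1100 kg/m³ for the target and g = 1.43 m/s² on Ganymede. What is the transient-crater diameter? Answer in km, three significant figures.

In SI units: v = 18100 m/s.
(ρ_i/ρ_t)^0.398 = (2170/1100)^0.398 = 1.310
d^0.75 = 964^0.75 = 173.0
v^0.46 = 18100^0.46 = 90.89
g^-0.24 = 1.43^-0.24 = 0.9177
D = 1.25 × 1.310 × 173.0 × 90.89 × 0.9177 = 23629 m
   = 23.63 km

D ≈ 23.6 km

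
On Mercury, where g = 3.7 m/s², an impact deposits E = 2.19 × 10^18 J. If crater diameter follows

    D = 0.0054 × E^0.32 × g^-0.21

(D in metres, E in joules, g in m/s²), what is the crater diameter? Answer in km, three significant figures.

E^0.32 = (2.19 × 10^18)^0.32 = 7.395 × 10^5
g^-0.21 = 3.7^-0.21 = 0.7598
D = 0.0054 × 7.395 × 10^5 × 0.7598 = 3034 m
   = 3.034 km

D ≈ 3.03 km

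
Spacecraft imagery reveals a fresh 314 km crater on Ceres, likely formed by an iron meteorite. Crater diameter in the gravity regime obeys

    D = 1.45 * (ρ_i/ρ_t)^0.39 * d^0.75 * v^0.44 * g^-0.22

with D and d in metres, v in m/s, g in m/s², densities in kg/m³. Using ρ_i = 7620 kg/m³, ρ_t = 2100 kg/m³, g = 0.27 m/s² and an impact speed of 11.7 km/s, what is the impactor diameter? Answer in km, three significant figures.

Rearranging for d: d = [D / (1.45 · (7620/2100)^0.39 · 11700^0.44 · 0.27^-0.22)]^(1/0.75).
D = 314000 m.
(7620/2100)^0.39 = 1.653
11700^0.44 = 61.66
0.27^-0.22 = 1.334
Denominator = 1.45 × 1.653 × 61.66 × 1.334 = 197.2
D / 197.2 = 314000 / 197.2 = 1592
d = 1592^(1/0.75) = 1592^1.3333 = 18584 m

d ≈ 18.6 km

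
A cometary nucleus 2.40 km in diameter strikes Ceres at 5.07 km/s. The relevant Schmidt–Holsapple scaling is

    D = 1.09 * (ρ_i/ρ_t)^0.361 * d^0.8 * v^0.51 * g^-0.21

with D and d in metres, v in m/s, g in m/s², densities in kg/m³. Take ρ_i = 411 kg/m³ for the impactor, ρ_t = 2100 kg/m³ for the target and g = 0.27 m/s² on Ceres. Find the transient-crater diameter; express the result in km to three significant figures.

D ≈ 31.2 km

In SI units: d = 2400 m, v = 5070 m/s.
(ρ_i/ρ_t)^0.361 = (411/2100)^0.361 = 0.5550
d^0.8 = 2400^0.8 = 506.0
v^0.51 = 5070^0.51 = 77.55
g^-0.21 = 0.27^-0.21 = 1.316
D = 1.09 × 0.5550 × 506.0 × 77.55 × 1.316 = 31240 m
   = 31.24 km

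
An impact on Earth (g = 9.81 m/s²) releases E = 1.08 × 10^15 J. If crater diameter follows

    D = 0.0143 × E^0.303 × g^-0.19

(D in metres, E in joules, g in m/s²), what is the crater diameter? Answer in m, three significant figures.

E^0.303 = (1.08 × 10^15)^0.303 = 3.590 × 10^4
g^-0.19 = 9.81^-0.19 = 0.6480
D = 0.0143 × 3.590 × 10^4 × 0.6480 = 332.7 m

D ≈ 333 m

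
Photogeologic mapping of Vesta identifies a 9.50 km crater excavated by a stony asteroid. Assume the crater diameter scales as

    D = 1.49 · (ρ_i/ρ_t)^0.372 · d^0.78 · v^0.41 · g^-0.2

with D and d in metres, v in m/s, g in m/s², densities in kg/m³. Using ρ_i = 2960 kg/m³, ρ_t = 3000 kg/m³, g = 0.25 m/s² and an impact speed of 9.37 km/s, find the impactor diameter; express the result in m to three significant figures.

Rearranging for d: d = [D / (1.49 · (2960/3000)^0.372 · 9370^0.41 · 0.25^-0.2)]^(1/0.78).
D = 9500 m.
(2960/3000)^0.372 = 0.9950
9370^0.41 = 42.50
0.25^-0.2 = 1.320
Denominator = 1.49 × 0.9950 × 42.50 × 1.320 = 83.17
D / 83.17 = 9500 / 83.17 = 114.2
d = 114.2^(1/0.78) = 114.2^1.2821 = 434.6 m

d ≈ 435 m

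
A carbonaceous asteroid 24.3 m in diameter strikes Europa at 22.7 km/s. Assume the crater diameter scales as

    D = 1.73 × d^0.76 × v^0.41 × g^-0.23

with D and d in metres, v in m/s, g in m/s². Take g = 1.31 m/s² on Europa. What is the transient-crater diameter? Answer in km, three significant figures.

In SI units: v = 22700 m/s.
d^0.76 = 24.3^0.76 = 11.30
v^0.41 = 22700^0.41 = 61.09
g^-0.23 = 1.31^-0.23 = 0.9398
D = 1.73 × 11.30 × 61.09 × 0.9398 = 1122 m
   = 1.122 km

D ≈ 1.12 km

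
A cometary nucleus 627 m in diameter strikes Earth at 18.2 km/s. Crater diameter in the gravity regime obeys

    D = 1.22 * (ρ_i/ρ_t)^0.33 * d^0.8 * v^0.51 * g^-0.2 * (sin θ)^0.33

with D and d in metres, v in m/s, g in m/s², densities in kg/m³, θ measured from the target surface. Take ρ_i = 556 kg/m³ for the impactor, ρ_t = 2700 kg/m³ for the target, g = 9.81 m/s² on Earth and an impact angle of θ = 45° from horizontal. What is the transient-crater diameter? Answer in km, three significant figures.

In SI units: v = 18200 m/s.
(ρ_i/ρ_t)^0.33 = (556/2700)^0.33 = 0.5936
d^0.8 = 627^0.8 = 172.9
v^0.51 = 18200^0.51 = 148.8
g^-0.2 = 9.81^-0.2 = 0.6334
(sin 45°)^0.33 = 0.7071^0.33 = 0.8919
D = 1.22 × 0.5936 × 172.9 × 148.8 × 0.6334 × 0.8919 = 10526 m
   = 10.53 km

D ≈ 10.5 km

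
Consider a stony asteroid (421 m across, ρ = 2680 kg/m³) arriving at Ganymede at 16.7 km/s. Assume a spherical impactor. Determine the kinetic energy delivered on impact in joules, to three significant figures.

E ≈ 1.46 × 10^19 J

v = 16700 m/s.
Mass m = (π/6) ρ d³ = (π/6) × 2680 × (421)³ = 1.047 × 10^11 kg
E = ½ m v² = 0.5 × 1.047 × 10^11 × (16700)² = 1.460 × 10^19 J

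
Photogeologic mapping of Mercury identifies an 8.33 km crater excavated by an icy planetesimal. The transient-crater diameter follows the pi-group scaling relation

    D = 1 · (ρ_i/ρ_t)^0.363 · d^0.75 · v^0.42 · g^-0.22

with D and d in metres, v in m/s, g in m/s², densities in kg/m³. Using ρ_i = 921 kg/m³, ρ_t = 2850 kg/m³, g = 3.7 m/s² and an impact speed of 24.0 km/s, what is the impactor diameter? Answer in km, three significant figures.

Rearranging for d: d = [D / (1 · (921/2850)^0.363 · 24000^0.42 · 3.7^-0.22)]^(1/0.75).
D = 8330 m.
(921/2850)^0.363 = 0.6636
24000^0.42 = 69.13
3.7^-0.22 = 0.7499
Denominator = 1 × 0.6636 × 69.13 × 0.7499 = 34.40
D / 34.40 = 8330 / 34.40 = 242.2
d = 242.2^(1/0.75) = 242.2^1.3333 = 1509 m

d ≈ 1.51 km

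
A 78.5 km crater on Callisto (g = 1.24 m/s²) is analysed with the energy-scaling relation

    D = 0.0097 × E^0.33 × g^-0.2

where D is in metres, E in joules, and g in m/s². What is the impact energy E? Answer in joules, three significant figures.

E ≈ 9.78 × 10^20 J

Rearranging: E = [D / (0.0097 · g^-0.2)]^(1/0.33).
D = 78500 m.
g^-0.2 = 1.24^-0.2 = 0.9579
D / (0.0097 × 0.9579) = 78500 / (9.292 × 10^-3) = 8.448 × 10^6
E = (8.448 × 10^6)^3.0303 = 9.776 × 10^20 J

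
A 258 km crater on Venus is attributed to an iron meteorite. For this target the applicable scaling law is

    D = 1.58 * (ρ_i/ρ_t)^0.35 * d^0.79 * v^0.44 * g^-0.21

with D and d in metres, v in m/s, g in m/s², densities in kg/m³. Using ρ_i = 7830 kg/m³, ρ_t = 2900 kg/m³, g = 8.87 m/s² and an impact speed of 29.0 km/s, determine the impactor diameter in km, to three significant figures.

d ≈ 14.9 km

Rearranging for d: d = [D / (1.58 · (7830/2900)^0.35 · 29000^0.44 · 8.87^-0.21)]^(1/0.79).
D = 258000 m.
(7830/2900)^0.35 = 1.416
29000^0.44 = 91.93
8.87^-0.21 = 0.6323
Denominator = 1.58 × 1.416 × 91.93 × 0.6323 = 130.0
D / 130.0 = 258000 / 130.0 = 1985
d = 1985^(1/0.79) = 1985^1.2658 = 14938 m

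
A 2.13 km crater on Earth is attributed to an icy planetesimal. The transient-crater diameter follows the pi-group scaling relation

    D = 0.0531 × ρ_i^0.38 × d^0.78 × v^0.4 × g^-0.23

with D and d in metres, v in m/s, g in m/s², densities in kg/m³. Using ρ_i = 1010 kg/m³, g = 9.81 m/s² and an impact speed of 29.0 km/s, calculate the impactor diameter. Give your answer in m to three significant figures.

d ≈ 277 m

Rearranging for d: d = [D / (0.0531 · 1010^0.38 · 29000^0.4 · 9.81^-0.23)]^(1/0.78).
D = 2130 m.
1010^0.38 = 13.86
29000^0.4 = 60.95
9.81^-0.23 = 0.5914
Denominator = 0.0531 × 13.86 × 60.95 × 0.5914 = 26.53
D / 26.53 = 2130 / 26.53 = 80.29
d = 80.29^(1/0.78) = 80.29^1.2821 = 276.7 m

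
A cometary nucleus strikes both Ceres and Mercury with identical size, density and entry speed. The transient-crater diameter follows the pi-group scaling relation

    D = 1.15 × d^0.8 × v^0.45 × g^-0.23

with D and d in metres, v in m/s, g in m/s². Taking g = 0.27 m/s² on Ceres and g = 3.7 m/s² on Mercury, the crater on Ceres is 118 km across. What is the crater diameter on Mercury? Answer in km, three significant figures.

D ≈ 64.6 km

All impactor-dependent factors cancel in the ratio, leaving D_Mercury/D_Ceres = (g_Mercury/g_Ceres)^-0.23.
(3.7/0.27)^-0.23 = 13.70^-0.23 = 0.5477
D_Mercury = 0.5477 × 118 km = 64.6 km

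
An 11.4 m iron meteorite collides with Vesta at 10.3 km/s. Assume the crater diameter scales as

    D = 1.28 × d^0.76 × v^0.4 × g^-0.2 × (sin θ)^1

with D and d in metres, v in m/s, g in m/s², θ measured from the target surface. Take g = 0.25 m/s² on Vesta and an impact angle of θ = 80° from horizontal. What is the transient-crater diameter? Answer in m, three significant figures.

D ≈ 426 m

In SI units: v = 10300 m/s.
d^0.76 = 11.4^0.76 = 6.357
v^0.4 = 10300^0.4 = 40.28
g^-0.2 = 0.25^-0.2 = 1.320
(sin 80°)^1 = 0.9848^1 = 0.9848
D = 1.28 × 6.357 × 40.28 × 1.320 × 0.9848 = 426.1 m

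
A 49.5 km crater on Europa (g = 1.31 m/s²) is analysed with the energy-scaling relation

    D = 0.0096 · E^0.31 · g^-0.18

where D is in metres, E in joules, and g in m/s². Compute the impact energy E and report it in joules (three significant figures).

Rearranging: E = [D / (0.0096 · g^-0.18)]^(1/0.31).
D = 49500 m.
g^-0.18 = 1.31^-0.18 = 0.9526
D / (0.0096 × 0.9526) = 49500 / (9.145 × 10^-3) = 5.413 × 10^6
E = (5.413 × 10^6)^3.2258 = 5.257 × 10^21 J

E ≈ 5.26 × 10^21 J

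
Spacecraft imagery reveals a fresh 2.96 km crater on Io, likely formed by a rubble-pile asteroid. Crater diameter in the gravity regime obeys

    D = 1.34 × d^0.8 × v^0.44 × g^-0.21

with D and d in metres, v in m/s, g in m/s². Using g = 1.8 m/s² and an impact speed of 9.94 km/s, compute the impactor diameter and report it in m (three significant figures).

Rearranging for d: d = [D / (1.34 · 9940^0.44 · 1.8^-0.21)]^(1/0.8).
D = 2960 m.
9940^0.44 = 57.39
1.8^-0.21 = 0.8839
Denominator = 1.34 × 57.39 × 0.8839 = 67.97
D / 67.97 = 2960 / 67.97 = 43.55
d = 43.55^(1/0.8) = 43.55^1.25 = 111.9 m

d ≈ 112 m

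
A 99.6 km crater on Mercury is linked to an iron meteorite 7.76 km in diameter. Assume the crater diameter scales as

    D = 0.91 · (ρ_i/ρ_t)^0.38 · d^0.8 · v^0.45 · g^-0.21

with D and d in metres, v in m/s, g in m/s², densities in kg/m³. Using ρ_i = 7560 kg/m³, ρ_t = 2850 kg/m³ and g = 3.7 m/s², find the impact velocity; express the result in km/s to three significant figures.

Rearranging for v: v = [D / (0.91 · (7560/2850)^0.38 · 7760^0.8 · 3.7^-0.21)]^(1/0.45).
D = 99600 m.
(7560/2850)^0.38 = 1.449
7760^0.8 = 1294
3.7^-0.21 = 0.7598
Denominator = 0.91 × 1.449 × 1294 × 0.7598 = 1296
D / 1296 = 99600 / 1296 = 76.85
v = 76.85^(1/0.45) = 76.85^2.2222 = 15498 m/s

v ≈ 15.5 km/s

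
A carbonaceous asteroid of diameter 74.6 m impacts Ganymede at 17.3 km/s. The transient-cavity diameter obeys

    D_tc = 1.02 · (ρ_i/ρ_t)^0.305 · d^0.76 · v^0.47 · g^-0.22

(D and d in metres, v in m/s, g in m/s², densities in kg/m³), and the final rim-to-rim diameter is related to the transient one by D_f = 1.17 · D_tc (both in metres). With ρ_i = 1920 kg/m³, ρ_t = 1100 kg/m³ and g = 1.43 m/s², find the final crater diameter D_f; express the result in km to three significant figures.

D_f ≈ 3.40 km

v = 17300 m/s.
(ρ_i/ρ_t)^0.305 = (1920/1100)^0.305 = 1.185
d^0.76 = 74.6^0.76 = 26.50
v^0.47 = 17300^0.47 = 98.15
g^-0.22 = 1.43^-0.22 = 0.9243
D_tc = 1.02 × 1.185 × 26.50 × 98.15 × 0.9243 = 2906 m
D_f = 1.17 × 2906 = 3400 m
     = 3.400 km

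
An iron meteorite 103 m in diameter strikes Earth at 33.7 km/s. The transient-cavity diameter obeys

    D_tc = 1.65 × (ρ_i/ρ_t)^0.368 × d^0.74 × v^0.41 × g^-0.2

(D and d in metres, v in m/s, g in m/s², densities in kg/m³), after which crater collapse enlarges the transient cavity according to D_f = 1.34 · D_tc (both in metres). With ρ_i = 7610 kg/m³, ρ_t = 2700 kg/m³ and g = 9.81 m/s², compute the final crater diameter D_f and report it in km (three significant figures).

D_f ≈ 4.55 km

v = 33700 m/s.
(ρ_i/ρ_t)^0.368 = (7610/2700)^0.368 = 1.464
d^0.74 = 103^0.74 = 30.87
v^0.41 = 33700^0.41 = 71.83
g^-0.2 = 9.81^-0.2 = 0.6334
D_tc = 1.65 × 1.464 × 30.87 × 71.83 × 0.6334 = 3393 m
D_f = 1.34 × 3393 = 4547 m
     = 4.547 km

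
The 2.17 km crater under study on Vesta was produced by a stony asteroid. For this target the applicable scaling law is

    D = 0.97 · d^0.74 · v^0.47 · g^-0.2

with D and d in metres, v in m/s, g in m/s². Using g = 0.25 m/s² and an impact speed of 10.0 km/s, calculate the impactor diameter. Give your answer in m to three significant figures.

Rearranging for d: d = [D / (0.97 · 10000^0.47 · 0.25^-0.2)]^(1/0.74).
D = 2170 m.
10000^0.47 = 75.86
0.25^-0.2 = 1.320
Denominator = 0.97 × 75.86 × 1.320 = 97.13
D / 97.13 = 2170 / 97.13 = 22.34
d = 22.34^(1/0.74) = 22.34^1.3514 = 66.55 m

d ≈ 66.6 m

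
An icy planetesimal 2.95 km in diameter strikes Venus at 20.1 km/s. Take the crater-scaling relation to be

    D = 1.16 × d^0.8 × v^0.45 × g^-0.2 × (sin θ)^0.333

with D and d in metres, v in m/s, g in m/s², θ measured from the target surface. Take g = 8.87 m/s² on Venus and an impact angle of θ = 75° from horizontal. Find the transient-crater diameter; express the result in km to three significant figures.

In SI units: d = 2950 m, v = 20100 m/s.
d^0.8 = 2950^0.8 = 596.8
v^0.45 = 20100^0.45 = 86.38
g^-0.2 = 8.87^-0.2 = 0.6463
(sin 75°)^0.333 = 0.9659^0.333 = 0.9885
D = 1.16 × 596.8 × 86.38 × 0.6463 × 0.9885 = 38204 m
   = 38.20 km

D ≈ 38.2 km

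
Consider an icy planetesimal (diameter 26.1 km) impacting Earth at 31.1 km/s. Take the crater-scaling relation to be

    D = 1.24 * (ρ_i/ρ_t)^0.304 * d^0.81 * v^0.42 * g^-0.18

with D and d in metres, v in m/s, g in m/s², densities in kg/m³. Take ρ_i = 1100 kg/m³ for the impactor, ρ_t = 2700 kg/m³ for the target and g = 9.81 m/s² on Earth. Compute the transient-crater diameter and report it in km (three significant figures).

In SI units: d = 26100 m, v = 31100 m/s.
(ρ_i/ρ_t)^0.304 = (1100/2700)^0.304 = 0.7611
d^0.81 = 26100^0.81 = 3780
v^0.42 = 31100^0.42 = 77.08
g^-0.18 = 9.81^-0.18 = 0.6630
D = 1.24 × 0.7611 × 3780 × 77.08 × 0.6630 = 1.823 × 10^5 m
   = 182.3 km

D ≈ 182 km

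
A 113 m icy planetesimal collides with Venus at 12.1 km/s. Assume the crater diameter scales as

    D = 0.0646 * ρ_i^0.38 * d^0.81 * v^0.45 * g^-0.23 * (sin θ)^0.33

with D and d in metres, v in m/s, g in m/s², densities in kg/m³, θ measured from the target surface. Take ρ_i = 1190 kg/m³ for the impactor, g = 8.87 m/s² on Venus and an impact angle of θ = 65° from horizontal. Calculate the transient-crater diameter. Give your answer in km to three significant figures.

In SI units: v = 12100 m/s.
ρ_i^0.38 = 1190^0.38 = 14.75
d^0.81 = 113^0.81 = 46.02
v^0.45 = 12100^0.45 = 68.75
g^-0.23 = 8.87^-0.23 = 0.6053
(sin 65°)^0.33 = 0.9063^0.33 = 0.9681
D = 0.0646 × 14.75 × 46.02 × 68.75 × 0.6053 × 0.9681 = 1767 m
   = 1.767 km

D ≈ 1.77 km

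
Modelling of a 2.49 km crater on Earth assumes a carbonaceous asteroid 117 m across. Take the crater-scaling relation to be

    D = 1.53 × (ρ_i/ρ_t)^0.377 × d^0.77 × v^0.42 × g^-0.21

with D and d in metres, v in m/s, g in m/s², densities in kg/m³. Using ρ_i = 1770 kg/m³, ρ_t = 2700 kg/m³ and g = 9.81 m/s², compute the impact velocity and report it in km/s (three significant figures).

v ≈ 32.8 km/s

Rearranging for v: v = [D / (1.53 · (1770/2700)^0.377 · 117^0.77 · 9.81^-0.21)]^(1/0.42).
D = 2490 m.
(1770/2700)^0.377 = 0.8528
117^0.77 = 39.13
9.81^-0.21 = 0.6191
Denominator = 1.53 × 0.8528 × 39.13 × 0.6191 = 31.61
D / 31.61 = 2490 / 31.61 = 78.77
v = 78.77^(1/0.42) = 78.77^2.381 = 32752 m/s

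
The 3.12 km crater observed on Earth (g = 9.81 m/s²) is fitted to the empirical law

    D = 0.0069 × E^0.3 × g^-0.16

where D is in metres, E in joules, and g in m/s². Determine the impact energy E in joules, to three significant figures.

E ≈ 2.40 × 10^19 J

Rearranging: E = [D / (0.0069 · g^-0.16)]^(1/0.3).
D = 3120 m.
g^-0.16 = 9.81^-0.16 = 0.6940
D / (0.0069 × 0.6940) = 3120 / (4.789 × 10^-3) = 6.515 × 10^5
E = (6.515 × 10^5)^3.3333 = 2.396 × 10^19 J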